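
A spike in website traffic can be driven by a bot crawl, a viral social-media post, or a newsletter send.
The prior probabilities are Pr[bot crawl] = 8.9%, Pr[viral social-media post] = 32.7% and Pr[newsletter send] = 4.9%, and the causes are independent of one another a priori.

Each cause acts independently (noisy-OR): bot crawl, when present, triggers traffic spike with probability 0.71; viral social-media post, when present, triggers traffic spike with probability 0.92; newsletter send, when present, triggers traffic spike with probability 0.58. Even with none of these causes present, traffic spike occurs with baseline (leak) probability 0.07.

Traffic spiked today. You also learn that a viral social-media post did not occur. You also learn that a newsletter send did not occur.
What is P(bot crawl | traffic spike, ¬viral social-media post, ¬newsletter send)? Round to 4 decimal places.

Under noisy-OR, P(traffic spike | causes) = 1 − (1−0.07)·∏(1−qᵢ) over the active causes.
For the numerator, keep only bot crawl=true terms: 0.7303·0.089 = 0.064997
Normalizer over all consistent configurations: 0.07·0.911 + 0.7303·0.089 = 0.128767
P(bot crawl | traffic spike, ¬viral social-media post, ¬newsletter send) = 0.064997/0.128767 ≈ 0.5048

P(bot crawl | traffic spike, ¬viral social-media post, ¬newsletter send) ≈ 0.5048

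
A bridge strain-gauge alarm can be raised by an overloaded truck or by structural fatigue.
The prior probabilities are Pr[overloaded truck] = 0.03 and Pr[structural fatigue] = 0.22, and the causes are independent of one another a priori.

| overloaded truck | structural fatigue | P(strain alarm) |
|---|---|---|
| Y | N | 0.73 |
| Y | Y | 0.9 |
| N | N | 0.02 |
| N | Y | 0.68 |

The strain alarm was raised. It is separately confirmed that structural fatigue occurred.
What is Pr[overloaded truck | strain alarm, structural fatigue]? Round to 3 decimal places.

Pr[overloaded truck | strain alarm, structural fatigue] ≈ 0.039

P(strain alarm | structural fatigue) = 0.68·0.97 + 0.9·0.03 = 0.659600 + 0.027000 = 0.686600
Restricting to configurations with overloaded truck present: 0.9·0.03 = 0.027000.
So P(overloaded truck | strain alarm, structural fatigue) = 0.027000/0.686600 ≈ 0.039.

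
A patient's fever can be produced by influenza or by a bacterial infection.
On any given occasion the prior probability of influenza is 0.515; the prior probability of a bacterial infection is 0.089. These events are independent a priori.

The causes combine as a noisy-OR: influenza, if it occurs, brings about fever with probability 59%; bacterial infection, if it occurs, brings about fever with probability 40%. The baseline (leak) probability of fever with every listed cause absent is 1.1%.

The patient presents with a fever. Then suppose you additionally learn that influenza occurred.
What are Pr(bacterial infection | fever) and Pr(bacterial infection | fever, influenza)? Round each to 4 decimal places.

Pr(bacterial infection | fever) ≈ 0.1555; Pr(bacterial infection | fever, influenza) ≈ 0.1106

Under noisy-OR, P(fever | causes) = 1 − (1−0.011)·∏(1−qᵢ) over the active causes.
P(fever) = 0.011·0.485·0.911 + 0.4066·0.485·0.089 + 0.59451·0.515·0.911 + 0.756706·0.515·0.089 = 0.004860 + 0.017551 + 0.278923 + 0.034684 = 0.336018
Restricting to configurations with bacterial infection present: 0.017551 + 0.034684 = 0.052235.
So P(bacterial infection | fever) = 0.052235/0.336018 ≈ 0.1555.

Now condition on the additional information:
P(fever | influenza) = 0.59451·0.911 + 0.756706·0.089 = 0.541599 + 0.067347 = 0.608946
Of this, 0.067347 comes from 0.756706·0.089 (the bacterial infection=true cases).
Hence the posterior is 0.067347/0.608946 ≈ 0.1106.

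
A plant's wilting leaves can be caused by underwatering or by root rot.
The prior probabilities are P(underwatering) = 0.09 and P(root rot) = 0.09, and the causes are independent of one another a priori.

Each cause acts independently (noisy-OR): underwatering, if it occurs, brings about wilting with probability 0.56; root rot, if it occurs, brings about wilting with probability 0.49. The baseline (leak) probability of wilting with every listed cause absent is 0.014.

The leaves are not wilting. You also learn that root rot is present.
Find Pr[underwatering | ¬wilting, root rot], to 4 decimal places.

Under noisy-OR, P(wilting | causes) = 1 − (1−0.014)·∏(1−qᵢ) over the active causes.
Weight on underwatering=true, given the evidence: 0.221258*0.09 = 0.019913
Normalizer over all consistent configurations: 0.50286*0.91 + 0.221258*0.09 = 0.477516
Posterior = 0.019913 / 0.477516 ≈ 0.0417

Pr[underwatering | ¬wilting, root rot] ≈ 0.0417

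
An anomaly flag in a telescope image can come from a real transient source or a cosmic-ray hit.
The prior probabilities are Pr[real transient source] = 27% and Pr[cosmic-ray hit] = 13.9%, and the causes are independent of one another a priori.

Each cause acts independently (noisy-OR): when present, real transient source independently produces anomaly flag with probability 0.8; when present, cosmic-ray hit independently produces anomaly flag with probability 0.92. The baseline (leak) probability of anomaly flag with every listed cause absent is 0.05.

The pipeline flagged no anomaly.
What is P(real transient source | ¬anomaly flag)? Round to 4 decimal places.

Under noisy-OR, P(anomaly flag | causes) = 1 − (1−0.05)·∏(1−qᵢ) over the active causes.
For the numerator, keep only real transient source=true terms: 0.044169 + 0.000570 = 0.044739
Normalizer over all consistent configurations: 0.95*0.73*0.861 + 0.076*0.73*0.139 + 0.19*0.27*0.861 + 0.0152*0.27*0.139 = 0.649555
P(real transient source | ¬anomaly flag) = 0.044739/0.649555 ≈ 0.0689

P(real transient source | ¬anomaly flag) ≈ 0.0689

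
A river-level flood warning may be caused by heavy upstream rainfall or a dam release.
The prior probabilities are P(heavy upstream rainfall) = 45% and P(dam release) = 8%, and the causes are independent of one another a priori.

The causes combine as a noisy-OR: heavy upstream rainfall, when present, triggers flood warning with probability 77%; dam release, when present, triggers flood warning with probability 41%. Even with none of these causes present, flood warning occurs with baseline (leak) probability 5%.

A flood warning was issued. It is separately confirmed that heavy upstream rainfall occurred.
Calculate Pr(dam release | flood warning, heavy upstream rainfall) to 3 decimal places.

Under noisy-OR, P(flood warning | causes) = 1 − (1−0.05)·∏(1−qᵢ) over the active causes.
Enumerate both values of dam release and weight by the priors:
  P(flood warning | heavy upstream rainfall) = 0.7815*0.92 + 0.871085*0.08
        = 0.718980 + 0.069687 = 0.788667
Configurations with dam release contribute 0.069687, so
  P(dam release | flood warning, heavy upstream rainfall) = 0.069687 / 0.788667 ≈ 0.088

Pr(dam release | flood warning, heavy upstream rainfall) ≈ 0.088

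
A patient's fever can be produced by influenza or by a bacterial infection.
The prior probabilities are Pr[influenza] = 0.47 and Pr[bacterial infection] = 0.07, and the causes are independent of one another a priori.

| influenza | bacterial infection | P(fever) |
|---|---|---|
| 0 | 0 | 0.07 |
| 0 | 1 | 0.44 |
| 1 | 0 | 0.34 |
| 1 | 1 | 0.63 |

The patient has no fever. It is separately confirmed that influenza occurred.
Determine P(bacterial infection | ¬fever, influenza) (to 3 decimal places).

P(¬fever | influenza) = 0.66×0.93 + 0.37×0.07 = 0.613800 + 0.025900 = 0.639700
The bacterial infection-present share is 0.37×0.07 = 0.025900.
So P(bacterial infection | ¬fever, influenza) = 0.025900/0.639700 ≈ 0.040.

P(bacterial infection | ¬fever, influenza) ≈ 0.040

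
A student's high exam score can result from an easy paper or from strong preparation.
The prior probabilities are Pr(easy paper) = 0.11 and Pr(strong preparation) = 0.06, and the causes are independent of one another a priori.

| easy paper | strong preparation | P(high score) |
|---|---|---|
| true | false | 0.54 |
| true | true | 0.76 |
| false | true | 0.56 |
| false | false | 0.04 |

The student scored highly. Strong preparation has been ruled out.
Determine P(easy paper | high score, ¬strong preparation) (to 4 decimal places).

P(high score | ¬strong preparation) = 0.04×0.89 + 0.54×0.11 = 0.035600 + 0.059400 = 0.095000
The easy paper-present share is 0.54×0.11 = 0.059400.
P(easy paper | high score, ¬strong preparation) = 0.059400 / 0.095000 ≈ 0.6253

P(easy paper | high score, ¬strong preparation) ≈ 0.6253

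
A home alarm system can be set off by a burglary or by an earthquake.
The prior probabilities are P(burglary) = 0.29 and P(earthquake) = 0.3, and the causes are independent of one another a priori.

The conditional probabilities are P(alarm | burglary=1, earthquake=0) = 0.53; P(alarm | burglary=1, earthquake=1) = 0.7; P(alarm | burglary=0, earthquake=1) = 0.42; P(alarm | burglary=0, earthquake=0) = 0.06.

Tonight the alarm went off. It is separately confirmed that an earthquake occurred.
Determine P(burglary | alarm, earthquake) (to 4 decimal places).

P(burglary | alarm, earthquake) ≈ 0.4050

For the numerator, keep only burglary=true terms: 0.7×0.29 = 0.203000
Normalizer over all consistent configurations: 0.42×0.71 + 0.7×0.29 = 0.501200
P(burglary | alarm, earthquake) = 0.203000/0.501200 ≈ 0.4050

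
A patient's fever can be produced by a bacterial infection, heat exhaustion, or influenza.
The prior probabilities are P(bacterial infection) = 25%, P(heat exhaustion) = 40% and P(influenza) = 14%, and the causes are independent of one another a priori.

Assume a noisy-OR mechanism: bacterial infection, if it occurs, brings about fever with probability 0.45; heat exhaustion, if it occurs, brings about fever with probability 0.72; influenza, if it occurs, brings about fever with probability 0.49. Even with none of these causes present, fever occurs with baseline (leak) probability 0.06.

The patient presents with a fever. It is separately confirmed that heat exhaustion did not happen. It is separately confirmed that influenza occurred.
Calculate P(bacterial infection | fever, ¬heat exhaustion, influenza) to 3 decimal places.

Under noisy-OR, P(fever | causes) = 1 − (1−0.06)·∏(1−qᵢ) over the active causes.
Weight on bacterial infection=true, given the evidence: 0.73633×0.25 = 0.184083
Denominator P(fever | ¬heat exhaustion, influenza): 0.5206×0.75 + 0.73633×0.25 = 0.574533
P(bacterial infection | fever, ¬heat exhaustion, influenza) = 0.184083/0.574533 ≈ 0.320

P(bacterial infection | fever, ¬heat exhaustion, influenza) ≈ 0.320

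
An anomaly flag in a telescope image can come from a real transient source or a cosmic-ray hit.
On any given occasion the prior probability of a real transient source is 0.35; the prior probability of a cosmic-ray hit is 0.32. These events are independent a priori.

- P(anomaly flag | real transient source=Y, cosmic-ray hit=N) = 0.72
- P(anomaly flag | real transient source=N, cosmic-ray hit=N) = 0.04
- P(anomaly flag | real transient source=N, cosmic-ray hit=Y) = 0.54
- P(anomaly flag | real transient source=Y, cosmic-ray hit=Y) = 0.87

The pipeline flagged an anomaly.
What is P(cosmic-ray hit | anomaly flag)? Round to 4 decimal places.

P(cosmic-ray hit | anomaly flag) ≈ 0.5260

For the numerator, keep only cosmic-ray hit=true terms: 0.112320 + 0.097440 = 0.209760
The normalizing constant is 0.04×0.65×0.68 + 0.54×0.65×0.32 + 0.72×0.35×0.68 + 0.87×0.35×0.32 = 0.398800
P(cosmic-ray hit | anomaly flag) = 0.209760/0.398800 ≈ 0.5260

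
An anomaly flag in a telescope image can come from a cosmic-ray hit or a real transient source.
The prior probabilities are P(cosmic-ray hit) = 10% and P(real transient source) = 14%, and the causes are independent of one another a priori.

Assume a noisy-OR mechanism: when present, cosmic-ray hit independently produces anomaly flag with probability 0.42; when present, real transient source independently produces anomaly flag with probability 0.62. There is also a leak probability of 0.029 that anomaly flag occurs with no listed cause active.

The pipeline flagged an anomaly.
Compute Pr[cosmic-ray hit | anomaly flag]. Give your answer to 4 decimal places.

Pr[cosmic-ray hit | anomaly flag] ≈ 0.3227

Under noisy-OR, P(anomaly flag | causes) = 1 − (1−0.029)·∏(1−qᵢ) over the active causes.
P(anomaly flag) = 0.029·0.9·0.86 + 0.63102·0.9·0.14 + 0.43682·0.1·0.86 + 0.785992·0.1·0.14 = 0.022446 + 0.079509 + 0.037567 + 0.011004 = 0.150526
The cosmic-ray hit-present share is 0.037567 + 0.011004 = 0.048571.
Hence the posterior is 0.048571/0.150526 ≈ 0.3227.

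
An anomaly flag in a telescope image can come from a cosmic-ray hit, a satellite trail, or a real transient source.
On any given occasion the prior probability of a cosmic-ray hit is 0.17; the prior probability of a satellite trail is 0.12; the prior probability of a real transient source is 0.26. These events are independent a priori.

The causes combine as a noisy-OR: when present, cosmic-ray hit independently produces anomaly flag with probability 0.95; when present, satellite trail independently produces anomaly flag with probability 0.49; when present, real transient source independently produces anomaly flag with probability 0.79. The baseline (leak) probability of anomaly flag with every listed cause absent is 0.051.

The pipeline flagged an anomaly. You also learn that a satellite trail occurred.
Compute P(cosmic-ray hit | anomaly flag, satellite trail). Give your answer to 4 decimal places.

P(cosmic-ray hit | anomaly flag, satellite trail) ≈ 0.2461

Under noisy-OR, P(anomaly flag | causes) = 1 − (1−0.051)·∏(1−qᵢ) over the active causes.
P(anomaly flag | satellite trail) = 0.51601·0.83·0.74 + 0.898362·0.83·0.26 + 0.9758·0.17·0.74 + 0.994918·0.17·0.26 = 0.316933 + 0.193867 + 0.122756 + 0.043975 = 0.677531
The cosmic-ray hit-present share is 0.122756 + 0.043975 = 0.166731.
So P(cosmic-ray hit | anomaly flag, satellite trail) = 0.166731/0.677531 ≈ 0.2461.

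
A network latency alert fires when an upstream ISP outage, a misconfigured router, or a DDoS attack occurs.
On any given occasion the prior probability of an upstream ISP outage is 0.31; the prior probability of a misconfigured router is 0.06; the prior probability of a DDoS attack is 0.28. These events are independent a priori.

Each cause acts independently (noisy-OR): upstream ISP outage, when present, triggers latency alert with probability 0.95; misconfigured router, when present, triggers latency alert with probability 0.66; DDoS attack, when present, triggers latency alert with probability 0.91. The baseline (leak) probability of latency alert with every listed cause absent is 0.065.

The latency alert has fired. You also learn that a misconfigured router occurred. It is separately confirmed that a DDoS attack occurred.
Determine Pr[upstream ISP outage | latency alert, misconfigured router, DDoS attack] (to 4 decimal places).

Pr[upstream ISP outage | latency alert, misconfigured router, DDoS attack] ≈ 0.3159

Under noisy-OR, P(latency alert | causes) = 1 − (1−0.065)·∏(1−qᵢ) over the active causes.
P(latency alert | misconfigured router, DDoS attack) = 0.971389×0.69 + 0.998569×0.31 = 0.670258 + 0.309556 = 0.979814
Restricting to configurations with upstream ISP outage present: 0.998569×0.31 = 0.309556.
Hence the posterior is 0.309556/0.979814 ≈ 0.3159.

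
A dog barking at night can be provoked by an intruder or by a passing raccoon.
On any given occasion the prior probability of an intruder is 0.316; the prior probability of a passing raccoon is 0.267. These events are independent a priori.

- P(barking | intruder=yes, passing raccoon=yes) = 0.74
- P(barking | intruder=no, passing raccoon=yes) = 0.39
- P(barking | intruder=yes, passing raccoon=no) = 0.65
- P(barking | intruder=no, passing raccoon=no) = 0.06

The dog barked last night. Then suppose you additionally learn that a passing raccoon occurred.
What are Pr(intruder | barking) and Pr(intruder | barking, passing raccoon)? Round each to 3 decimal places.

P(barking) = 0.06·0.684·0.733 + 0.39·0.684·0.267 + 0.65·0.316·0.733 + 0.74·0.316·0.267 = 0.030082 + 0.071225 + 0.150558 + 0.062435 = 0.314300
Of this, 0.212993 comes from 0.150558 + 0.062435 (the intruder=true cases).
P(intruder | barking) = 0.212993 / 0.314300 ≈ 0.678

Now condition on the additional information:
By total probability over both values of intruder:
  P(barking | passing raccoon) = 0.39*0.684 + 0.74*0.316
        = 0.266760 + 0.233840 = 0.500600
Configurations with intruder contribute 0.233840, so
  P(intruder | barking, passing raccoon) = 0.233840 / 0.500600 ≈ 0.467
— passing raccoon explains away the evidence for intruder.

Pr(intruder | barking) ≈ 0.678; Pr(intruder | barking, passing raccoon) ≈ 0.467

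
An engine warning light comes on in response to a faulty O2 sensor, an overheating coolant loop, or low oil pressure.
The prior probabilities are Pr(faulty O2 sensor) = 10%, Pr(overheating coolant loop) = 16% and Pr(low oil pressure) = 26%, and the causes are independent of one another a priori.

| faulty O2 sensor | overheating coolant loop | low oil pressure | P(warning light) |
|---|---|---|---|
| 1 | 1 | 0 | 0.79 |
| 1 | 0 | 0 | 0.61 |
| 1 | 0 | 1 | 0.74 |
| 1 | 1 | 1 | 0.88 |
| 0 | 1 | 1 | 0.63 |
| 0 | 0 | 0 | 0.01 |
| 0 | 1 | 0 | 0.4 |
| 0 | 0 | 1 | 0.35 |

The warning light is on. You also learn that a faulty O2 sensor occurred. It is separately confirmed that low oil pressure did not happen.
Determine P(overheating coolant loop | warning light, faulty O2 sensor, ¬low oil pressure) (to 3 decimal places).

Enumerate both values of overheating coolant loop and weight by the priors:
  P(warning light | faulty O2 sensor, ¬low oil pressure) = 0.61·0.84 + 0.79·0.16
        = 0.512400 + 0.126400 = 0.638800
Configurations with overheating coolant loop contribute 0.126400, so
  P(overheating coolant loop | warning light, faulty O2 sensor, ¬low oil pressure) = 0.126400 / 0.638800 ≈ 0.198

P(overheating coolant loop | warning light, faulty O2 sensor, ¬low oil pressure) ≈ 0.198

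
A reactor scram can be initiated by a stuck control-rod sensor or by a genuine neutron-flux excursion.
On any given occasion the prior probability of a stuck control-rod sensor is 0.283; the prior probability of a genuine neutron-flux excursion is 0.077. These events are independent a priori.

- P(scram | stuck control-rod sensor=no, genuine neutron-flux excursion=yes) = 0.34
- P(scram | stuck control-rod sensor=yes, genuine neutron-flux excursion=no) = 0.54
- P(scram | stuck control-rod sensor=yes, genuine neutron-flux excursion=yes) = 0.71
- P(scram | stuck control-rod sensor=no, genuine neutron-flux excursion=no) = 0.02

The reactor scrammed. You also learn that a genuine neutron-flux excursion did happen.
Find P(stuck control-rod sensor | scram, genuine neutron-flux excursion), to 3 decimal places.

Sum P(scram|·) weighted by the priors over both values of stuck control-rod sensor:
  P(scram | genuine neutron-flux excursion) = 0.34·0.717 + 0.71·0.283
        = 0.243780 + 0.200930 = 0.444710
The terms with stuck control-rod sensor present sum to 0.200930, so
  P(stuck control-rod sensor | scram, genuine neutron-flux excursion) = 0.200930 / 0.444710 ≈ 0.452

P(stuck control-rod sensor | scram, genuine neutron-flux excursion) ≈ 0.452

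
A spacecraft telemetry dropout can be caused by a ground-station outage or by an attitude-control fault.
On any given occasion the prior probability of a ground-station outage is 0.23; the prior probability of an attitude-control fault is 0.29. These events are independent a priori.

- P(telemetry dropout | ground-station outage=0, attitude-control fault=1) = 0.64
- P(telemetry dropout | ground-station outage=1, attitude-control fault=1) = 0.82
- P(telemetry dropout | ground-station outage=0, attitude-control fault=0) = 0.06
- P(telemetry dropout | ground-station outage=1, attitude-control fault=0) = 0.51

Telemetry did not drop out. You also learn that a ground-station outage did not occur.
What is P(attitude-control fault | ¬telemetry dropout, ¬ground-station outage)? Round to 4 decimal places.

P(attitude-control fault | ¬telemetry dropout, ¬ground-station outage) ≈ 0.1353

For the numerator, keep only attitude-control fault=true terms: 0.36·0.29 = 0.104400
The normalizing constant is 0.94·0.71 + 0.36·0.29 = 0.771800
Posterior = 0.104400 / 0.771800 ≈ 0.1353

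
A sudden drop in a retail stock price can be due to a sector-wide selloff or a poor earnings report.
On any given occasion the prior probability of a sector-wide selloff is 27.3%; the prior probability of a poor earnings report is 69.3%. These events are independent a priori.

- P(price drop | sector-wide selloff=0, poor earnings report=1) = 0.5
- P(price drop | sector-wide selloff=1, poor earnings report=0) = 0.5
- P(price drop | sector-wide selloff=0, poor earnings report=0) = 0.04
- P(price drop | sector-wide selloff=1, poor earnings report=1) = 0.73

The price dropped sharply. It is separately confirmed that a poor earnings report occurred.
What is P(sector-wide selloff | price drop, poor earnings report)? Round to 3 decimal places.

P(sector-wide selloff | price drop, poor earnings report) ≈ 0.354

Sum P(price drop|·) weighted by the priors over both values of sector-wide selloff:
  P(price drop | poor earnings report) = 0.5*0.727 + 0.73*0.273
        = 0.363500 + 0.199290 = 0.562790
Keeping only the sector-wide selloff-present terms gives 0.199290, so
  P(sector-wide selloff | price drop, poor earnings report) = 0.199290 / 0.562790 ≈ 0.354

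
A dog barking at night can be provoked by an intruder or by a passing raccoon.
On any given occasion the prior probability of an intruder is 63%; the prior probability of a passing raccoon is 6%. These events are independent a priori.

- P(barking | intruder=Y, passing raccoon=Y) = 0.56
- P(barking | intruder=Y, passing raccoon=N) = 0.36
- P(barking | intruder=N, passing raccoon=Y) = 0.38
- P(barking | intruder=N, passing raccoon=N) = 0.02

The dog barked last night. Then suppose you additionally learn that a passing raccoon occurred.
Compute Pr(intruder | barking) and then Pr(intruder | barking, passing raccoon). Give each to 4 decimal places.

Enumerate the 4 (intruder, passing raccoon) configurations and weight by the priors:
  P(barking) = 0.02*0.37*0.94 + 0.38*0.37*0.06 + 0.36*0.63*0.94 + 0.56*0.63*0.06
        = 0.006956 + 0.008436 + 0.213192 + 0.021168 = 0.249752
Configurations with intruder contribute 0.234360, so
  P(intruder | barking) = 0.234360 / 0.249752 ≈ 0.9384

With the extra evidence:
Enumerate both values of intruder and weight by the priors:
  P(barking | passing raccoon) = 0.38·0.37 + 0.56·0.63
        = 0.140600 + 0.352800 = 0.493400
Configurations with intruder contribute 0.352800, so
  P(intruder | barking, passing raccoon) = 0.352800 / 0.493400 ≈ 0.7150
The drop from 0.9384 to 0.7150 is the explaining-away (discounting) effect.

Pr(intruder | barking) ≈ 0.9384; Pr(intruder | barking, passing raccoon) ≈ 0.7150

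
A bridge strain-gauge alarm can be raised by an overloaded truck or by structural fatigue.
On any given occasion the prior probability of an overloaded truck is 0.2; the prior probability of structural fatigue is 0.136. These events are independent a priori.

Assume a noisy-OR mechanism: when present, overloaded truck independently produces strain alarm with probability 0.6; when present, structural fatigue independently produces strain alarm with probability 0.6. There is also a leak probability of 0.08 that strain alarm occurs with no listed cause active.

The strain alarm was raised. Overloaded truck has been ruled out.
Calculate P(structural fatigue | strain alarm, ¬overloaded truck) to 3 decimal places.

Under noisy-OR, P(strain alarm | causes) = 1 − (1−0.08)·∏(1−qᵢ) over the active causes.
By total probability over both values of structural fatigue:
  P(strain alarm | ¬overloaded truck) = 0.08·0.864 + 0.632·0.136
        = 0.069120 + 0.085952 = 0.155072
Configurations with structural fatigue contribute 0.085952, so
  P(structural fatigue | strain alarm, ¬overloaded truck) = 0.085952 / 0.155072 ≈ 0.554

P(structural fatigue | strain alarm, ¬overloaded truck) ≈ 0.554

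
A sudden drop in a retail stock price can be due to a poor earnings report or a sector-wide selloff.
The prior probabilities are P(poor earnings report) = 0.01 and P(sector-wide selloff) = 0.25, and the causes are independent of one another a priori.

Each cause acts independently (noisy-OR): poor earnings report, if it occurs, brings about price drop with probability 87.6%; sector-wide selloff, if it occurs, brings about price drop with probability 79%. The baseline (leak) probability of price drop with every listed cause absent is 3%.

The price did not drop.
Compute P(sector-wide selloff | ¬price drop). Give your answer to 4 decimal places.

P(sector-wide selloff | ¬price drop) ≈ 0.0654

Under noisy-OR, P(price drop | causes) = 1 − (1−0.03)·∏(1−qᵢ) over the active causes.
Sum P(¬price drop|·) weighted by the priors over the 4 (poor earnings report, sector-wide selloff) configurations:
  P(¬price drop) = 0.97·0.99·0.75 + 0.2037·0.99·0.25 + 0.12028·0.01·0.75 + 0.025259·0.01·0.25
        = 0.720225 + 0.050416 + 0.000902 + 0.000063 = 0.771606
The terms with sector-wide selloff present sum to 0.050479, so
  P(sector-wide selloff | ¬price drop) = 0.050479 / 0.771606 ≈ 0.0654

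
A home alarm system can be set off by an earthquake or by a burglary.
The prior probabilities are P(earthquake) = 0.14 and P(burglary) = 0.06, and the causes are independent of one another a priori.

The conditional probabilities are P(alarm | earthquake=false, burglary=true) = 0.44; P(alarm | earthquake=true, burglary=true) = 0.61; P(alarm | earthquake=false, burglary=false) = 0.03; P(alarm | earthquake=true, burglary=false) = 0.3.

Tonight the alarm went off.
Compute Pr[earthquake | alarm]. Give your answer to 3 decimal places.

Pr[earthquake | alarm] ≈ 0.487

By total probability over the 4 (earthquake, burglary) configurations:
  P(alarm) = 0.03*0.86*0.94 + 0.44*0.86*0.06 + 0.3*0.14*0.94 + 0.61*0.14*0.06
        = 0.024252 + 0.022704 + 0.039480 + 0.005124 = 0.091560
Configurations with earthquake contribute 0.044604, so
  P(earthquake | alarm) = 0.044604 / 0.091560 ≈ 0.487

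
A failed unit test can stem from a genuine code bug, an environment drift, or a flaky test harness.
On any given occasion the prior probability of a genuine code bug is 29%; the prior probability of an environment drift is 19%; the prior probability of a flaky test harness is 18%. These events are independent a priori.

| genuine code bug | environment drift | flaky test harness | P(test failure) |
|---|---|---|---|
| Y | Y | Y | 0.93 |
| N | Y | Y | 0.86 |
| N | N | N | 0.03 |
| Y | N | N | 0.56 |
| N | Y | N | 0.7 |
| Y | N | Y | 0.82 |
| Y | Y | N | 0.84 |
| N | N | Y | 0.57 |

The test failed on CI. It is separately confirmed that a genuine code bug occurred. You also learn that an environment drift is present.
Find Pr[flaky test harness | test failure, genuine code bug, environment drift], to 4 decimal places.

Pr[flaky test harness | test failure, genuine code bug, environment drift] ≈ 0.1955

Numerator (weight on configurations with flaky test harness): 0.93·0.18 = 0.167400
Denominator P(test failure | genuine code bug, environment drift): 0.84·0.82 + 0.93·0.18 = 0.856200
Posterior = 0.167400 / 0.856200 ≈ 0.1955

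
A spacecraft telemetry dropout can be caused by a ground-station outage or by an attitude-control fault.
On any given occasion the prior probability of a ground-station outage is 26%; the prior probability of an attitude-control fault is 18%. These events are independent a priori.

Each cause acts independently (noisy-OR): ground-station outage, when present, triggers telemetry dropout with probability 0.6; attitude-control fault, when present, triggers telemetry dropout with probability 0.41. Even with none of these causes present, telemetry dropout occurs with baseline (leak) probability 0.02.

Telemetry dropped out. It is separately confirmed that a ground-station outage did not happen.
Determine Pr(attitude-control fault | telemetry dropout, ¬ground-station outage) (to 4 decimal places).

Pr(attitude-control fault | telemetry dropout, ¬ground-station outage) ≈ 0.8224

Under noisy-OR, P(telemetry dropout | causes) = 1 − (1−0.02)·∏(1−qᵢ) over the active causes.
For the numerator, keep only attitude-control fault=true terms: 0.4218·0.18 = 0.075924
The normalizing constant is 0.02·0.82 + 0.4218·0.18 = 0.092324
Posterior = 0.075924 / 0.092324 ≈ 0.8224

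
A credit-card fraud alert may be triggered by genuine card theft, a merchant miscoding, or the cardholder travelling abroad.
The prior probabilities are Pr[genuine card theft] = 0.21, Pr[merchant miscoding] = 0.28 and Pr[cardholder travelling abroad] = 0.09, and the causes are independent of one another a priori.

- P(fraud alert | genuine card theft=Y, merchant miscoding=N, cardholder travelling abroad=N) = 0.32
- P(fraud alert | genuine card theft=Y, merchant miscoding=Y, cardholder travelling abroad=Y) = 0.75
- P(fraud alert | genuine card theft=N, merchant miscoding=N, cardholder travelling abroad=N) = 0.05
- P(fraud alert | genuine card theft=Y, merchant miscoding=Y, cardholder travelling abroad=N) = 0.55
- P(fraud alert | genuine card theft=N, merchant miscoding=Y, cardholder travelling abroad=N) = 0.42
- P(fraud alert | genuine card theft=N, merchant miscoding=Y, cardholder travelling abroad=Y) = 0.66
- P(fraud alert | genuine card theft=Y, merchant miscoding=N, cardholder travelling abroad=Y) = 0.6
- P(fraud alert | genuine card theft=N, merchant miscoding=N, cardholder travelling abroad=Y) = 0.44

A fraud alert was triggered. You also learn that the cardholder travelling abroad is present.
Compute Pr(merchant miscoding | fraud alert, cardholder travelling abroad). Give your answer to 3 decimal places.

Pr(merchant miscoding | fraud alert, cardholder travelling abroad) ≈ 0.358

For the numerator, keep only merchant miscoding=true terms: 0.145992 + 0.044100 = 0.190092
Normalizer over all consistent configurations: 0.44*0.79*0.72 + 0.66*0.79*0.28 + 0.6*0.21*0.72 + 0.75*0.21*0.28 = 0.531084
Posterior = 0.190092 / 0.531084 ≈ 0.358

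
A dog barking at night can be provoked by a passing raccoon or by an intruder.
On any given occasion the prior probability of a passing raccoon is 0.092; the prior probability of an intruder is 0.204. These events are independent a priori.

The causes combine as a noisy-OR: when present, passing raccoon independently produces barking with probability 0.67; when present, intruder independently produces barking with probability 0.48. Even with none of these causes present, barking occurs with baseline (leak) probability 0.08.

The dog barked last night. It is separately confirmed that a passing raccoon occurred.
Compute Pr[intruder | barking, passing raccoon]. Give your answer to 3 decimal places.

Pr[intruder | barking, passing raccoon] ≈ 0.237

Under noisy-OR, P(barking | causes) = 1 − (1−0.08)·∏(1−qᵢ) over the active causes.
By total probability over both values of intruder:
  P(barking | passing raccoon) = 0.6964×0.796 + 0.842128×0.204
        = 0.554334 + 0.171794 = 0.726128
Keeping only the intruder-present terms gives 0.171794, so
  P(intruder | barking, passing raccoon) = 0.171794 / 0.726128 ≈ 0.237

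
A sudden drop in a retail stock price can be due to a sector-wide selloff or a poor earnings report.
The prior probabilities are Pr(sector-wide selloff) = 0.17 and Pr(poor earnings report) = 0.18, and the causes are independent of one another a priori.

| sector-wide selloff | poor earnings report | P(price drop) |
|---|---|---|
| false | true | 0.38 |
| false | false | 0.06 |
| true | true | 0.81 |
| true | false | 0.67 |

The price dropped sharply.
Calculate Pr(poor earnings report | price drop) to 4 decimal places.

Pr(poor earnings report | price drop) ≈ 0.3779

P(price drop) = 0.06*0.83*0.82 + 0.38*0.83*0.18 + 0.67*0.17*0.82 + 0.81*0.17*0.18 = 0.040836 + 0.056772 + 0.093398 + 0.024786 = 0.215792
Of this, 0.081558 comes from 0.056772 + 0.024786 (the poor earnings report=true cases).
Hence the posterior is 0.081558/0.215792 ≈ 0.3779.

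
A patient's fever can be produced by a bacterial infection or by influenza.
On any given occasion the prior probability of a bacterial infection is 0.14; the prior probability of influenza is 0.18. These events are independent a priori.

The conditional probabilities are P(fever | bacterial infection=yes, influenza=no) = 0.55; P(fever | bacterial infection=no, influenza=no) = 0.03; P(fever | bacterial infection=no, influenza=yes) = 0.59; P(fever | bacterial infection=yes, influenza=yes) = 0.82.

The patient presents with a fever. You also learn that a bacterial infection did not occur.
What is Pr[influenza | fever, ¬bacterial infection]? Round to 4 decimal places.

Pr[influenza | fever, ¬bacterial infection] ≈ 0.8119

Numerator (weight on configurations with influenza): 0.59×0.18 = 0.106200
Denominator P(fever | ¬bacterial infection): 0.03×0.82 + 0.59×0.18 = 0.130800
P(influenza | fever, ¬bacterial infection) = 0.106200/0.130800 ≈ 0.8119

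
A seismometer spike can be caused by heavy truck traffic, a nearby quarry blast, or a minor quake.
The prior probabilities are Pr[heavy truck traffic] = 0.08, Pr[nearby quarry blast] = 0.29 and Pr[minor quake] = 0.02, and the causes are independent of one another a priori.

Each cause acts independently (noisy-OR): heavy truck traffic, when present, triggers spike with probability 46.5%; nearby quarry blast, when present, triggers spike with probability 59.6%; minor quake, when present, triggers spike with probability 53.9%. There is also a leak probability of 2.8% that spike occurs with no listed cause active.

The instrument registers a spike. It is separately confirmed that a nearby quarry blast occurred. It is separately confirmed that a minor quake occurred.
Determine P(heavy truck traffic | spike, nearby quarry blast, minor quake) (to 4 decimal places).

P(heavy truck traffic | spike, nearby quarry blast, minor quake) ≈ 0.0875

Under noisy-OR, P(spike | causes) = 1 − (1−0.028)·∏(1−qᵢ) over the active causes.
Numerator (weight on configurations with heavy truck traffic): 0.903149×0.08 = 0.072252
Denominator P(spike | nearby quarry blast, minor quake): 0.818971×0.92 + 0.903149×0.08 = 0.825705
Posterior = 0.072252 / 0.825705 ≈ 0.0875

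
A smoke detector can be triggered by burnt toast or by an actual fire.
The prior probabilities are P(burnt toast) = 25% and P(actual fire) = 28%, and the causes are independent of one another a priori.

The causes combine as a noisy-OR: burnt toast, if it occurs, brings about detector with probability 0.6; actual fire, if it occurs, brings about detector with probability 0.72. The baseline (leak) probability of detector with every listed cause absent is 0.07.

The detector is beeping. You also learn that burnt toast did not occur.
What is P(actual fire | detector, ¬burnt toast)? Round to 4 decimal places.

Under noisy-OR, P(detector | causes) = 1 − (1−0.07)·∏(1−qᵢ) over the active causes.
P(detector | ¬burnt toast) = 0.07*0.72 + 0.7396*0.28 = 0.050400 + 0.207088 = 0.257488
Restricting to configurations with actual fire present: 0.7396*0.28 = 0.207088.
P(actual fire | detector, ¬burnt toast) = 0.207088 / 0.257488 ≈ 0.8043

P(actual fire | detector, ¬burnt toast) ≈ 0.8043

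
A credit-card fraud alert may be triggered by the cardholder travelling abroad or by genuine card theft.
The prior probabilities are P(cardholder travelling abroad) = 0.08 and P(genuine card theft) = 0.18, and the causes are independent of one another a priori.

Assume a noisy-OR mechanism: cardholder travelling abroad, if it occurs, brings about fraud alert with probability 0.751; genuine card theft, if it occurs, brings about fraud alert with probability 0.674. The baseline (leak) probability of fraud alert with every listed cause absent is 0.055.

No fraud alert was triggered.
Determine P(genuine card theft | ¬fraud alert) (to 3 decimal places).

P(genuine card theft | ¬fraud alert) ≈ 0.067

Under noisy-OR, P(fraud alert | causes) = 1 − (1−0.055)·∏(1−qᵢ) over the active causes.
P(¬fraud alert) = 0.945*0.92*0.82 + 0.30807*0.92*0.18 + 0.235305*0.08*0.82 + 0.076709*0.08*0.18 = 0.712908 + 0.051016 + 0.015436 + 0.001105 = 0.780465
The genuine card theft-present share is 0.051016 + 0.001105 = 0.052121.
P(genuine card theft | ¬fraud alert) = 0.052121 / 0.780465 ≈ 0.067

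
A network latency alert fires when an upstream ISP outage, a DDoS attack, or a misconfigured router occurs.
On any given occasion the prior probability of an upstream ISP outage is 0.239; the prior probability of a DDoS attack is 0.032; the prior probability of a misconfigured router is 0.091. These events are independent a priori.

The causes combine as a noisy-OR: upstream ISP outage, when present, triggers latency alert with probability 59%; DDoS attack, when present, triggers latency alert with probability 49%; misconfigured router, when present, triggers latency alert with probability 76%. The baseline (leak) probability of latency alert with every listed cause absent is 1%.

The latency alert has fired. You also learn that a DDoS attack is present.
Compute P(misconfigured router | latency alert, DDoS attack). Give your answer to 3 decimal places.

Under noisy-OR, P(latency alert | causes) = 1 − (1−0.01)·∏(1−qᵢ) over the active causes.
Sum P(latency alert|·) weighted by the priors over the 4 (upstream ISP outage, misconfigured router) configurations:
  P(latency alert | DDoS attack) = 0.4951×0.761×0.909 + 0.878824×0.761×0.091 + 0.792991×0.239×0.909 + 0.950318×0.239×0.091
        = 0.342485 + 0.060859 + 0.172278 + 0.020668 = 0.596290
Configurations with misconfigured router contribute 0.081527, so
  P(misconfigured router | latency alert, DDoS attack) = 0.081527 / 0.596290 ≈ 0.137

P(misconfigured router | latency alert, DDoS attack) ≈ 0.137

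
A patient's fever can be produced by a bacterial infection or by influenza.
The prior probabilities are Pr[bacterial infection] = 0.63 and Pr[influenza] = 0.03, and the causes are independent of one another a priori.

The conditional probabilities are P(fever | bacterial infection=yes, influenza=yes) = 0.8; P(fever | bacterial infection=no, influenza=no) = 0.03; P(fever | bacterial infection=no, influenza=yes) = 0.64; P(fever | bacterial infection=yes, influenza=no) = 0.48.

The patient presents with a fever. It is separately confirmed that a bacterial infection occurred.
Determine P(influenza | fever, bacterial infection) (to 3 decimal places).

P(influenza | fever, bacterial infection) ≈ 0.049

Numerator (weight on configurations with influenza): 0.8·0.03 = 0.024000
Normalizer over all consistent configurations: 0.48·0.97 + 0.8·0.03 = 0.489600
P(influenza | fever, bacterial infection) = 0.024000/0.489600 ≈ 0.049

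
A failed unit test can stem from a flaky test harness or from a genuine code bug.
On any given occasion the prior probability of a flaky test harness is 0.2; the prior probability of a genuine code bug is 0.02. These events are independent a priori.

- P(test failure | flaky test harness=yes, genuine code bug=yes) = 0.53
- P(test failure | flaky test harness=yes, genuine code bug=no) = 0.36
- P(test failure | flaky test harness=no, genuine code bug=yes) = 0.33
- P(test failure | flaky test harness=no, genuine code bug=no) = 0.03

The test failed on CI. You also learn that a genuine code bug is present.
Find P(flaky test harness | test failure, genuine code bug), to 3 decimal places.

For the numerator, keep only flaky test harness=true terms: 0.53*0.2 = 0.106000
Normalizer over all consistent configurations: 0.33*0.8 + 0.53*0.2 = 0.370000
Posterior = 0.106000 / 0.370000 ≈ 0.286

P(flaky test harness | test failure, genuine code bug) ≈ 0.286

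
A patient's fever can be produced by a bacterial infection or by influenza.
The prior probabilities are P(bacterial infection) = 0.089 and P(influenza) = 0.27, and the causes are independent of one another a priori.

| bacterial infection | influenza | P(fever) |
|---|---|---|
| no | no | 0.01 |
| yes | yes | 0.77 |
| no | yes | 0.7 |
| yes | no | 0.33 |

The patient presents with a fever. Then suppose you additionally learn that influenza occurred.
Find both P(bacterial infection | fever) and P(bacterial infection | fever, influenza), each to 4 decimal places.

P(bacterial infection | fever) ≈ 0.1826; P(bacterial infection | fever, influenza) ≈ 0.0970

P(fever) = 0.01*0.911*0.73 + 0.7*0.911*0.27 + 0.33*0.089*0.73 + 0.77*0.089*0.27 = 0.006650 + 0.172179 + 0.021440 + 0.018503 = 0.218772
Restricting to configurations with bacterial infection present: 0.021440 + 0.018503 = 0.039943.
So P(bacterial infection | fever) = 0.039943/0.218772 ≈ 0.1826.

Now also conditioning on influenza=true:
P(fever | influenza) = 0.7*0.911 + 0.77*0.089 = 0.637700 + 0.068530 = 0.706230
Restricting to configurations with bacterial infection present: 0.77*0.089 = 0.068530.
Hence the posterior is 0.068530/0.706230 ≈ 0.0970.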